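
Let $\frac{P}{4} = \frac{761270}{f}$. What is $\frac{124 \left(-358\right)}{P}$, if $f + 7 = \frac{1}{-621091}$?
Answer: $\frac{24125043262}{236408972785} \approx 0.10205$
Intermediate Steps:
$f = - \frac{4347638}{621091}$ ($f = -7 + \frac{1}{-621091} = -7 - \frac{1}{621091} = - \frac{4347638}{621091} \approx -7.0$)
$P = - \frac{945635891140}{2173819}$ ($P = 4 \frac{761270}{- \frac{4347638}{621091}} = 4 \cdot 761270 \left(- \frac{621091}{4347638}\right) = 4 \left(- \frac{236408972785}{2173819}\right) = - \frac{945635891140}{2173819} \approx -4.3501 \cdot 10^{5}$)
$\frac{124 \left(-358\right)}{P} = \frac{124 \left(-358\right)}{- \frac{945635891140}{2173819}} = \left(-44392\right) \left(- \frac{2173819}{945635891140}\right) = \frac{24125043262}{236408972785}$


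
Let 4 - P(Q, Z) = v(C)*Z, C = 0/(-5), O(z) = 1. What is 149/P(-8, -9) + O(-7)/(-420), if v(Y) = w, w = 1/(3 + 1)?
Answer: 50059/2100 ≈ 23.838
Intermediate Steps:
C = 0 (C = 0*(-⅕) = 0)
w = ¼ (w = 1/4 = ¼ ≈ 0.25000)
v(Y) = ¼
P(Q, Z) = 4 - Z/4
149/P(-8, -9) + O(-7)/(-420) = 149/(4 - ¼*(-9)) + 1/(-420) = 149/(4 + 9/4) + 1*(-1/420) = 149/(25/4) - 1/420 = 149*(4/25) - 1/420 = 596/25 - 1/420 = 50059/2100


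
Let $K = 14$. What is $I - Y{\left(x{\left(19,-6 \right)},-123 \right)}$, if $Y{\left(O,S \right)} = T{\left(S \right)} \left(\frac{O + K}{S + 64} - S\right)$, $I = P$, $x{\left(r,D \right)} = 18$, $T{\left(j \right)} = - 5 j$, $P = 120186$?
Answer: $\frac{2647599}{59} \approx 44875.0$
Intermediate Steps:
$I = 120186$
$Y{\left(O,S \right)} = - 5 S \left(- S + \frac{14 + O}{64 + S}\right)$ ($Y{\left(O,S \right)} = - 5 S \left(\frac{O + 14}{S + 64} - S\right) = - 5 S \left(\frac{14 + O}{64 + S} - S\right) = - 5 S \left(- S + \frac{14 + O}{64 + S}\right)$)
$I - Y{\left(x{\left(19,-6 \right)},-123 \right)} = 120186 - 5 \left(-123\right) \frac{1}{64 - 123} \left(-14 + \left(-123\right)^{2} - 18 + 64 \left(-123\right)\right) = 120186 - 5 \left(-123\right) \frac{1}{-59} \left(-14 + 15129 - 18 - 7872\right) = 120186 - 5 \left(-123\right) \left(- \frac{1}{59}\right) 7225 = 120186 - \frac{4443375}{59} = \frac{2647599}{59}$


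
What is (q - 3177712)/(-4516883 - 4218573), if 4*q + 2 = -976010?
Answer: 3421715/8735456 ≈ 0.39170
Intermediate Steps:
q = -244003 (q = -1/2 + (1/4)*(-976010) = -1/2 - 488005/2 = -244003)
(q - 3177712)/(-4516883 - 4218573) = (-244003 - 3177712)/(-4516883 - 4218573) = -3421715/(-8735456) = -3421715*(-1/8735456) = 3421715/8735456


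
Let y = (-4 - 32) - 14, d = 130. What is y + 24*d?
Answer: 3070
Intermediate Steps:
y = -50 (y = -36 - 14 = -50)
y + 24*d = -50 + 24*130 = -50 + 3120 = 3070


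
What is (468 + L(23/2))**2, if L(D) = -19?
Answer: 201601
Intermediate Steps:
(468 + L(23/2))**2 = (468 - 19)**2 = 449**2 = 201601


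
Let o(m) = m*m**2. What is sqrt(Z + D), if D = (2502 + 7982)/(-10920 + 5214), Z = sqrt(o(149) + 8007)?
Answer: sqrt(-1661714 + 1808802*sqrt(828989))/951 ≈ 42.651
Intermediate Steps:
o(m) = m**3
Z = 2*sqrt(828989) (Z = sqrt(149**3 + 8007) = sqrt(3307949 + 8007) = sqrt(3315956) = 2*sqrt(828989) ≈ 1821.0)
D = -5242/2853 (D = 10484/(-5706) = 10484*(-1/5706) = -5242/2853 ≈ -1.8374)
sqrt(Z + D) = sqrt(2*sqrt(828989) - 5242/2853) = sqrt(-5242/2853 + 2*sqrt(828989))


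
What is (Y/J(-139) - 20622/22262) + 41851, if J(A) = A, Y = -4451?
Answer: 64800354711/1547209 ≈ 41882.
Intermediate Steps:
(Y/J(-139) - 20622/22262) + 41851 = (-4451/(-139) - 20622/22262) + 41851 = (-4451*(-1/139) - 20622*1/22262) + 41851 = (4451/139 - 10311/11131) + 41851 = 48110852/1547209 + 41851 = 64800354711/1547209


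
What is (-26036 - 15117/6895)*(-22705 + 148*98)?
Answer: 1472352896737/6895 ≈ 2.1354e+8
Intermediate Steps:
(-26036 - 15117/6895)*(-22705 + 148*98) = (-26036 - 15117*1/6895)*(-22705 + 14504) = (-26036 - 15117/6895)*(-8201) = -179533337/6895*(-8201) = 1472352896737/6895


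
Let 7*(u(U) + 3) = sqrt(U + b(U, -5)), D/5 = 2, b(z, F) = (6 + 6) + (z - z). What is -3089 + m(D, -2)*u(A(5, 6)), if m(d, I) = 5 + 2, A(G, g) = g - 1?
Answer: -3110 + sqrt(17) ≈ -3105.9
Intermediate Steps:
A(G, g) = -1 + g
b(z, F) = 12 (b(z, F) = 12 + 0 = 12)
D = 10 (D = 5*2 = 10)
m(d, I) = 7
u(U) = -3 + sqrt(12 + U)/7 (u(U) = -3 + sqrt(U + 12)/7 = -3 + sqrt(12 + U)/7)
-3089 + m(D, -2)*u(A(5, 6)) = -3089 + 7*(-3 + sqrt(12 + (-1 + 6))/7) = -3089 + 7*(-3 + sqrt(12 + 5)/7) = -3089 + 7*(-3 + sqrt(17)/7) = -3089 + (-21 + sqrt(17)) = -3110 + sqrt(17)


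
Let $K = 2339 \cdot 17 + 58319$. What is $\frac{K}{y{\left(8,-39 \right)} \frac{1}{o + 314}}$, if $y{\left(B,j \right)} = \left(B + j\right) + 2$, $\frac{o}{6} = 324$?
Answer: $- \frac{221469156}{29} \approx -7.6369 \cdot 10^{6}$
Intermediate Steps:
$o = 1944$ ($o = 6 \cdot 324 = 1944$)
$K = 98082$ ($K = 39763 + 58319 = 98082$)
$y{\left(B,j \right)} = 2 + B + j$
$\frac{K}{y{\left(8,-39 \right)} \frac{1}{o + 314}} = \frac{98082}{\left(2 + 8 - 39\right) \frac{1}{1944 + 314}} = \frac{98082}{\left(-29\right) \frac{1}{2258}} = \frac{98082}{- \frac{29}{2258}} = 98082 \left(- \frac{2258}{29}\right) = - \frac{221469156}{29}$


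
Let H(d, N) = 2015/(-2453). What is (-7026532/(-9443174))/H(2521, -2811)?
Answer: -8618041498/9513997805 ≈ -0.90583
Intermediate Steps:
H(d, N) = -2015/2453 (H(d, N) = 2015*(-1/2453) = -2015/2453)
(-7026532/(-9443174))/H(2521, -2811) = (-7026532/(-9443174))/(-2015/2453) = -7026532*(-1/9443174)*(-2453/2015) = (3513266/4721587)*(-2453/2015) = -8618041498/9513997805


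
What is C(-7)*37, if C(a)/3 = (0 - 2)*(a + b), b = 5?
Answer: 444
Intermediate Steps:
C(a) = -30 - 6*a (C(a) = 3*((0 - 2)*(a + 5)) = 3*(-2*(5 + a)) = 3*(-10 - 2*a) = -30 - 6*a)
C(-7)*37 = (-30 - 6*(-7))*37 = (-30 + 42)*37 = 12*37 = 444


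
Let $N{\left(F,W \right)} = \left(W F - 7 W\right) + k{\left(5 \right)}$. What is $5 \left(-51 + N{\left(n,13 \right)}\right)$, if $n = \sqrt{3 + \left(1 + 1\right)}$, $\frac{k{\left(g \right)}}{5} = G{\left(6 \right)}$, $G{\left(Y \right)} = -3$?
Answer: $-785 + 65 \sqrt{5} \approx -639.66$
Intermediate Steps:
$k{\left(g \right)} = -15$ ($k{\left(g \right)} = 5 \left(-3\right) = -15$)
$n = \sqrt{5}$ ($n = \sqrt{3 + 2} = \sqrt{5} \approx 2.2361$)
$N{\left(F,W \right)} = -15 - 7 W + F W$ ($N{\left(F,W \right)} = \left(W F - 7 W\right) - 15 = \left(F W - 7 W\right) - 15 = \left(- 7 W + F W\right) - 15 = -15 - 7 W + F W$)
$5 \left(-51 + N{\left(n,13 \right)}\right) = 5 \left(-51 - \left(106 - \sqrt{5} \cdot 13\right)\right) = 5 \left(-51 - \left(106 - 13 \sqrt{5}\right)\right) = 5 \left(-157 + 13 \sqrt{5}\right) = -785 + 65 \sqrt{5}$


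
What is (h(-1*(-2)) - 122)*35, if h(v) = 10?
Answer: -3920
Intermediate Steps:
(h(-1*(-2)) - 122)*35 = (10 - 122)*35 = -112*35 = -3920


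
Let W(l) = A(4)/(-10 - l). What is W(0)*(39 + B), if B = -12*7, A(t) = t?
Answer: 18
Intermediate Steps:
W(l) = 4/(-10 - l)
B = -84
W(0)*(39 + B) = (-4/(10 + 0))*(39 - 84) = -4/10*(-45) = -4*1/10*(-45) = -2/5*(-45) = 18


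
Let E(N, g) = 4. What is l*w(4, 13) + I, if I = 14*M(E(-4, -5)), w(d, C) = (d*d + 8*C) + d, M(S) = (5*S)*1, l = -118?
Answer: -14352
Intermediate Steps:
M(S) = 5*S
w(d, C) = d + d² + 8*C (w(d, C) = (d² + 8*C) + d = d + d² + 8*C)
I = 280 (I = 14*(5*4) = 14*20 = 280)
l*w(4, 13) + I = -118*(4 + 4² + 8*13) + 280 = -118*(4 + 16 + 104) + 280 = -118*124 + 280 = -14632 + 280 = -14352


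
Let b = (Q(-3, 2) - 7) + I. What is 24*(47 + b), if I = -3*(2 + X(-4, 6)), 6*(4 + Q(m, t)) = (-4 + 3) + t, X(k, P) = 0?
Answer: 724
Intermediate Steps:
Q(m, t) = -25/6 + t/6 (Q(m, t) = -4 + ((-4 + 3) + t)/6 = -4 + (-1 + t)/6 = -4 + (-⅙ + t/6) = -25/6 + t/6)
I = -6 (I = -3*(2 + 0) = -3*2 = -6)
b = -101/6 (b = ((-25/6 + (⅙)*2) - 7) - 6 = ((-25/6 + ⅓) - 7) - 6 = (-23/6 - 7) - 6 = -65/6 - 6 = -101/6 ≈ -16.833)
24*(47 + b) = 24*(47 - 101/6) = 24*(181/6) = 724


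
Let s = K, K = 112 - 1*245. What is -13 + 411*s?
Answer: -54676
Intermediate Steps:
K = -133 (K = 112 - 245 = -133)
s = -133
-13 + 411*s = -13 + 411*(-133) = -13 - 54663 = -54676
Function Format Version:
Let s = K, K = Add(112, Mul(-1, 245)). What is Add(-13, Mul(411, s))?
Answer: -54676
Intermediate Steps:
K = -133 (K = Add(112, -245) = -133)
s = -133
Add(-13, Mul(411, s)) = Add(-13, Mul(411, -133)) = Add(-13, -54663) = -54676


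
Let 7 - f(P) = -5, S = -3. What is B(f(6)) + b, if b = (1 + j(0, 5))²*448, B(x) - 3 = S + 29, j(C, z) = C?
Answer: 477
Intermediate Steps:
f(P) = 12 (f(P) = 7 - 1*(-5) = 7 + 5 = 12)
B(x) = 29 (B(x) = 3 + (-3 + 29) = 3 + 26 = 29)
b = 448 (b = (1 + 0)²*448 = 1²*448 = 1*448 = 448)
B(f(6)) + b = 29 + 448 = 477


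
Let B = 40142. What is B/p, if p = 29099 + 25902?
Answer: 40142/55001 ≈ 0.72984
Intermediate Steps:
p = 55001
B/p = 40142/55001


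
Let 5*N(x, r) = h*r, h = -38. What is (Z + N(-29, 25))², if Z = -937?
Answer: 1270129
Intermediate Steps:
N(x, r) = -38*r/5 (N(x, r) = (-38*r)/5 = -38*r/5)
(Z + N(-29, 25))² = (-937 - 38/5*25)² = (-937 - 190)² = (-1127)² = 1270129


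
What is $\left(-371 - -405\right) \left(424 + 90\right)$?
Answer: $17476$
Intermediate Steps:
$\left(-371 - -405\right) \left(424 + 90\right) = \left(-371 + 405\right) 514 = 34 \cdot 514 = 17476$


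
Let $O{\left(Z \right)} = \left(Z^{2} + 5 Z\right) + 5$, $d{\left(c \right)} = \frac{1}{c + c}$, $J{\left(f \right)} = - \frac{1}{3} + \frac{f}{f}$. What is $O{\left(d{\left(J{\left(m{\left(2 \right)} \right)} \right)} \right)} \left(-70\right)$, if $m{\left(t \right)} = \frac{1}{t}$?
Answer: $- \frac{5215}{8} \approx -651.88$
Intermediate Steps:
$J{\left(f \right)} = \frac{2}{3}$ ($J{\left(f \right)} = \left(-1\right) \frac{1}{3} + 1 = - \frac{1}{3} + 1 = \frac{2}{3}$)
$d{\left(c \right)} = \frac{1}{2 c}$
$O{\left(Z \right)} = 5 + Z^{2} + 5 Z$
$O{\left(d{\left(J{\left(m{\left(2 \right)} \right)} \right)} \right)} \left(-70\right) = \left(5 + \left(\frac{1}{2 \cdot \frac{2}{3}}\right)^{2} + 5 \frac{1}{2 \cdot \frac{2}{3}}\right) \left(-70\right) = \left(5 + \left(\frac{1}{2} \cdot \frac{3}{2}\right)^{2} + 5 \cdot \frac{1}{2} \cdot \frac{3}{2}\right) \left(-70\right) = \left(5 + \left(\frac{3}{4}\right)^{2} + 5 \cdot \frac{3}{4}\right) \left(-70\right) = \left(5 + \frac{9}{16} + \frac{15}{4}\right) \left(-70\right) = \frac{149}{16} \left(-70\right) = - \frac{5215}{8}$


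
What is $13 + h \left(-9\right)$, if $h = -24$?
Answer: $229$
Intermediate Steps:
$13 + h \left(-9\right) = 13 - -216 = 13 + 216 = 229$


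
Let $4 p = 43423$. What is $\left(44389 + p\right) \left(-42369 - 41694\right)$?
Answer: $- \frac{18576157677}{4} \approx -4.644 \cdot 10^{9}$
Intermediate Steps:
$p = \frac{43423}{4}$ ($p = \frac{1}{4} \cdot 43423 = \frac{43423}{4} \approx 10856.0$)
$\left(44389 + p\right) \left(-42369 - 41694\right) = \left(44389 + \frac{43423}{4}\right) \left(-42369 - 41694\right) = \frac{220979}{4} \left(-84063\right) = - \frac{18576157677}{4}$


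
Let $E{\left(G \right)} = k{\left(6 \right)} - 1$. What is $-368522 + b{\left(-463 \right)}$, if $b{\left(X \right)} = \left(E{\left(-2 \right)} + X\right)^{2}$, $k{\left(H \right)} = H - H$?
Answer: $-153226$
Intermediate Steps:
$k{\left(H \right)} = 0$
$E{\left(G \right)} = -1$ ($E{\left(G \right)} = 0 - 1 = -1$)
$b{\left(X \right)} = \left(-1 + X\right)^{2}$
$-368522 + b{\left(-463 \right)} = -368522 + \left(-1 - 463\right)^{2} = -368522 + \left(-464\right)^{2} = -368522 + 215296 = -153226$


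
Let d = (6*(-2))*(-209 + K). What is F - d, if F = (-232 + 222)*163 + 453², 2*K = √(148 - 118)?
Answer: 201071 + 6*√30 ≈ 2.0110e+5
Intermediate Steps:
K = √30/2 (K = √(148 - 118)/2 = √30/2 ≈ 2.7386)
d = 2508 - 6*√30 (d = (6*(-2))*(-209 + √30/2) = -12*(-209 + √30/2) = 2508 - 6*√30 ≈ 2475.1)
F = 203579 (F = -10*163 + 205209 = -1630 + 205209 = 203579)
F - d = 203579 - (2508 - 6*√30) = 203579 + (-2508 + 6*√30) = 201071 + 6*√30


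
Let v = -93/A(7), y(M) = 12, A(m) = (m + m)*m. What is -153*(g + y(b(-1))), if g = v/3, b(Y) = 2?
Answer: -175185/98 ≈ -1787.6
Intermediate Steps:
A(m) = 2*m² (A(m) = (2*m)*m = 2*m²)
v = -93/98 (v = -93/(2*7²) = -93/(2*49) = -93/98 ≈ -0.94898)
g = -31/98 (g = -93/98/3 = -93/98*⅓ = -31/98 ≈ -0.31633)
-153*(g + y(b(-1))) = -153*(-31/98 + 12) = -153*1145/98 = -175185/98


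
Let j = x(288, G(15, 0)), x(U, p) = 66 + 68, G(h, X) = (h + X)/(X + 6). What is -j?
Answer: -134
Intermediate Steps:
G(h, X) = (X + h)/(6 + X)
x(U, p) = 134
j = 134
-j = -1*134 = -134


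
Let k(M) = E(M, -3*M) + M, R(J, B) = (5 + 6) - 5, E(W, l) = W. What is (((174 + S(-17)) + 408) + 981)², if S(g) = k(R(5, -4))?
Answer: 2480625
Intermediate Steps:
R(J, B) = 6 (R(J, B) = 11 - 5 = 6)
k(M) = 2*M (k(M) = M + M = 2*M)
S(g) = 12 (S(g) = 2*6 = 12)
(((174 + S(-17)) + 408) + 981)² = (((174 + 12) + 408) + 981)² = ((186 + 408) + 981)² = (594 + 981)² = 1575² = 2480625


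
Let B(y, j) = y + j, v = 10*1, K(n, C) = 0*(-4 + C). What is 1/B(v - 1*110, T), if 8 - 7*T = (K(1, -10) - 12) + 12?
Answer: -7/692 ≈ -0.010116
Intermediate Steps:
K(n, C) = 0
v = 10
T = 8/7 (T = 8/7 - ((0 - 12) + 12)/7 = 8/7 - (-12 + 12)/7 = 8/7 - 1/7*0 = 8/7 + 0 = 8/7 ≈ 1.1429)
B(y, j) = j + y
1/B(v - 1*110, T) = 1/(8/7 + (10 - 1*110)) = 1/(8/7 + (10 - 110)) = 1/(8/7 - 100) = 1/(-692/7) = -7/692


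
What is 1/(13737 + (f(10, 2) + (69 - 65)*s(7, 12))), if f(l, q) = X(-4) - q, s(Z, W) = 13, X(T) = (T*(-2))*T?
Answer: 1/13755 ≈ 7.2701e-5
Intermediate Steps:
X(T) = -2*T² (X(T) = (-2*T)*T = -2*T²)
f(l, q) = -32 - q (f(l, q) = -2*(-4)² - q = -2*16 - q = -32 - q)
1/(13737 + (f(10, 2) + (69 - 65)*s(7, 12))) = 1/(13737 + ((-32 - 1*2) + (69 - 65)*13)) = 1/(13737 + ((-32 - 2) + 4*13)) = 1/(13737 + (-34 + 52)) = 1/(13737 + 18) = 1/13755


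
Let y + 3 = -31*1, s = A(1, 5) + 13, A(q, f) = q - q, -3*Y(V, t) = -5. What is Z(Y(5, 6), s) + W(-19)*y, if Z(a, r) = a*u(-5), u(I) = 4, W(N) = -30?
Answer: 3080/3 ≈ 1026.7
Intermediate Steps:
Y(V, t) = 5/3 (Y(V, t) = -⅓*(-5) = 5/3)
A(q, f) = 0
s = 13 (s = 0 + 13 = 13)
y = -34 (y = -3 - 31*1 = -3 - 31 = -34)
Z(a, r) = 4*a (Z(a, r) = a*4 = 4*a)
Z(Y(5, 6), s) + W(-19)*y = 4*(5/3) - 30*(-34) = 20/3 + 1020 = 3080/3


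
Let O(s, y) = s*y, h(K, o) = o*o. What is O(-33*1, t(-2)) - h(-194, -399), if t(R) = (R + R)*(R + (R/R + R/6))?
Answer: -159377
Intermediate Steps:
h(K, o) = o**2
t(R) = 2*R*(1 + 7*R/6) (t(R) = (2*R)*(R + (1 + R*(1/6))) = (2*R)*(R + (1 + R/6)) = (2*R)*(1 + 7*R/6) = 2*R*(1 + 7*R/6))
O(-33*1, t(-2)) - h(-194, -399) = (-33*1)*((1/3)*(-2)*(6 + 7*(-2))) - 1*(-399)**2 = -11*(-2)*(6 - 14) - 1*159201 = -11*(-2)*(-8) - 159201 = -33*16/3 - 159201 = -176 - 159201 = -159377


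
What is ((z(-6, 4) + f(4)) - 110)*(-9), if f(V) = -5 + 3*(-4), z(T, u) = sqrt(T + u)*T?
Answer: 1143 + 54*I*sqrt(2) ≈ 1143.0 + 76.368*I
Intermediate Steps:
z(T, u) = T*sqrt(T + u)
f(V) = -17 (f(V) = -5 - 12 = -17)
((z(-6, 4) + f(4)) - 110)*(-9) = ((-6*sqrt(-6 + 4) - 17) - 110)*(-9) = ((-6*I*sqrt(2) - 17) - 110)*(-9) = ((-17 - 6*I*sqrt(2)) - 110)*(-9) = (-127 - 6*I*sqrt(2))*(-9) = 1143 + 54*I*sqrt(2)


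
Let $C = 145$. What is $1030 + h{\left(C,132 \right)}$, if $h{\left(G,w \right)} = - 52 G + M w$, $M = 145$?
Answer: $12630$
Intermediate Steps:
$h{\left(G,w \right)} = - 52 G + 145 w$
$1030 + h{\left(C,132 \right)} = 1030 + \left(\left(-52\right) 145 + 145 \cdot 132\right) = 1030 + \left(-7540 + 19140\right) = 1030 + 11600 = 12630$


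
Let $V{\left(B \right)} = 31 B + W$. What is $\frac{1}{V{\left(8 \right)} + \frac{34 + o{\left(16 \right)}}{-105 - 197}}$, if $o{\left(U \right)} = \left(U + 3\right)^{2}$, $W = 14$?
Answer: $\frac{302}{78729} \approx 0.0038359$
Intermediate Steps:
$o{\left(U \right)} = \left(3 + U\right)^{2}$
$V{\left(B \right)} = 14 + 31 B$ ($V{\left(B \right)} = 31 B + 14 = 14 + 31 B$)
$\frac{1}{V{\left(8 \right)} + \frac{34 + o{\left(16 \right)}}{-105 - 197}} = \frac{1}{\left(14 + 31 \cdot 8\right) + \frac{34 + \left(3 + 16\right)^{2}}{-105 - 197}} = \frac{1}{\left(14 + 248\right) + \frac{34 + 19^{2}}{-302}} = \frac{1}{262 + \left(34 + 361\right) \left(- \frac{1}{302}\right)} = \frac{1}{262 + 395 \left(- \frac{1}{302}\right)} = \frac{1}{262 - \frac{395}{302}} = \frac{1}{\frac{78729}{302}} = \frac{302}{78729}$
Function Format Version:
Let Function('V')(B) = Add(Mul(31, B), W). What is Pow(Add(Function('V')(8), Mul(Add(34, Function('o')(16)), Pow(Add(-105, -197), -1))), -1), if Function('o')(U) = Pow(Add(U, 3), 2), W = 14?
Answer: Rational(302, 78729) ≈ 0.0038359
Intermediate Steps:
Function('o')(U) = Pow(Add(3, U), 2)
Function('V')(B) = Add(14, Mul(31, B)) (Function('V')(B) = Add(Mul(31, B), 14) = Add(14, Mul(31, B)))
Pow(Add(Function('V')(8), Mul(Add(34, Function('o')(16)), Pow(Add(-105, -197), -1))), -1) = Pow(Add(Add(14, Mul(31, 8)), Mul(Add(34, Pow(Add(3, 16), 2)), Pow(Add(-105, -197), -1))), -1) = Pow(Add(Add(14, 248), Mul(Add(34, Pow(19, 2)), Pow(-302, -1))), -1) = Pow(Add(262, Mul(Add(34, 361), Rational(-1, 302))), -1) = Pow(Add(262, Mul(395, Rational(-1, 302))), -1) = Pow(Add(262, Rational(-395, 302)), -1) = Pow(Rational(78729, 302), -1) = Rational(302, 78729)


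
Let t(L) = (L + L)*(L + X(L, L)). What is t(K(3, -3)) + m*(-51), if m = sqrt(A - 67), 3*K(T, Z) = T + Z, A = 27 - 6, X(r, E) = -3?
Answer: -51*I*sqrt(46) ≈ -345.9*I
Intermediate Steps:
A = 21
K(T, Z) = T/3 + Z/3 (K(T, Z) = (T + Z)/3 = T/3 + Z/3)
m = I*sqrt(46) (m = sqrt(21 - 67) = sqrt(-46) = I*sqrt(46) ≈ 6.7823*I)
t(L) = 2*L*(-3 + L) (t(L) = (L + L)*(L - 3) = (2*L)*(-3 + L) = 2*L*(-3 + L))
t(K(3, -3)) + m*(-51) = 2*((1/3)*3 + (1/3)*(-3))*(-3 + ((1/3)*3 + (1/3)*(-3))) + (I*sqrt(46))*(-51) = 2*(1 - 1)*(-3 + (1 - 1)) - 51*I*sqrt(46) = 2*0*(-3 + 0) - 51*I*sqrt(46) = 2*0*(-3) - 51*I*sqrt(46) = 0 - 51*I*sqrt(46) = -51*I*sqrt(46)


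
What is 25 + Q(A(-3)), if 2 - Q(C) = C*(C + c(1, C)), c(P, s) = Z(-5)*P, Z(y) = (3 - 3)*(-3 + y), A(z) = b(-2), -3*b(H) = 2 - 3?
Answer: 242/9 ≈ 26.889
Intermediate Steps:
b(H) = 1/3 (b(H) = -(2 - 3)/3 = -1/3*(-1) = 1/3)
A(z) = 1/3
Z(y) = 0 (Z(y) = 0*(-3 + y) = 0)
c(P, s) = 0 (c(P, s) = 0*P = 0)
Q(C) = 2 - C**2 (Q(C) = 2 - C*(C + 0) = 2 - C*C = 2 - C**2)
25 + Q(A(-3)) = 25 + (2 - (1/3)**2) = 25 + (2 - 1*1/9) = 25 + (2 - 1/9) = 25 + 17/9 = 242/9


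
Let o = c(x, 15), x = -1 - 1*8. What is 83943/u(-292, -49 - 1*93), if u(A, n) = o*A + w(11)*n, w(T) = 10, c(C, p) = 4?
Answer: -83943/2588 ≈ -32.435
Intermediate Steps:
x = -9 (x = -1 - 8 = -9)
o = 4
u(A, n) = 4*A + 10*n
83943/u(-292, -49 - 1*93) = 83943/(4*(-292) + 10*(-49 - 1*93)) = 83943/(-1168 + 10*(-49 - 93)) = 83943/(-1168 + 10*(-142)) = 83943/(-1168 - 1420) = 83943/(-2588) = 83943*(-1/2588) = -83943/2588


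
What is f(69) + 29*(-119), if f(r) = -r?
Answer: -3520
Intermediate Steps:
f(69) + 29*(-119) = -1*69 + 29*(-119) = -69 - 3451 = -3520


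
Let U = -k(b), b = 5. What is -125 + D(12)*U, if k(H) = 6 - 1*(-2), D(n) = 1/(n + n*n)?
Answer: -4877/39 ≈ -125.05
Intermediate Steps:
D(n) = 1/(n + n²)
k(H) = 8 (k(H) = 6 + 2 = 8)
U = -8 (U = -1*8 = -8)
-125 + D(12)*U = -125 + (1/(12*(1 + 12)))*(-8) = -125 + ((1/12)/13)*(-8) = -125 + ((1/12)*(1/13))*(-8) = -125 + (1/156)*(-8) = -125 - 2/39 = -4877/39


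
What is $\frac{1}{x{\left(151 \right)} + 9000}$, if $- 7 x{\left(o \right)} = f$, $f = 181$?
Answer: $\frac{7}{62819} \approx 0.00011143$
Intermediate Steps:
$x{\left(o \right)} = - \frac{181}{7}$ ($x{\left(o \right)} = \left(- \frac{1}{7}\right) 181 = - \frac{181}{7}$)
$\frac{1}{x{\left(151 \right)} + 9000} = \frac{1}{- \frac{181}{7} + 9000} = \frac{1}{\frac{62819}{7}} = \frac{7}{62819}$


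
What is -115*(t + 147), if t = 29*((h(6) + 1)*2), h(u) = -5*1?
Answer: 9775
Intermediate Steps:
h(u) = -5
t = -232 (t = 29*((-5 + 1)*2) = 29*(-4*2) = 29*(-8) = -232)
-115*(t + 147) = -115*(-232 + 147) = -115*(-85) = 9775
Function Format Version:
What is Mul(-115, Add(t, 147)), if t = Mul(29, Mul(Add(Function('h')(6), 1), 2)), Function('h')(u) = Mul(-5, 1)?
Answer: 9775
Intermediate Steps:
Function('h')(u) = -5
t = -232 (t = Mul(29, Mul(Add(-5, 1), 2)) = Mul(29, Mul(-4, 2)) = Mul(29, -8) = -232)
Mul(-115, Add(t, 147)) = Mul(-115, Add(-232, 147)) = Mul(-115, -85) = 9775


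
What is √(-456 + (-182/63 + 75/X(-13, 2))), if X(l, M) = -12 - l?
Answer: I*√3455/3 ≈ 19.593*I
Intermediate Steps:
√(-456 + (-182/63 + 75/X(-13, 2))) = √(-456 + (-182/63 + 75/(-12 - 1*(-13)))) = √(-456 + (-182*1/63 + 75/(-12 + 13))) = √(-456 + (-26/9 + 75/1)) = √(-456 + (-26/9 + 75*1)) = √(-456 + (-26/9 + 75)) = √(-456 + 649/9) = √(-3455/9) = I*√3455/3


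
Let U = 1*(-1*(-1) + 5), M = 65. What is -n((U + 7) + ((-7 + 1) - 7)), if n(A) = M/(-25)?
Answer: 13/5 ≈ 2.6000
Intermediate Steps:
U = 6 (U = 1*(1 + 5) = 1*6 = 6)
n(A) = -13/5 (n(A) = 65/(-25) = 65*(-1/25) = -13/5)
-n((U + 7) + ((-7 + 1) - 7)) = -1*(-13/5) = 13/5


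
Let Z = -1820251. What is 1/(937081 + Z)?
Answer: -1/883170 ≈ -1.1323e-6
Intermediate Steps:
1/(937081 + Z) = 1/(937081 - 1820251) = 1/(-883170) = -1/883170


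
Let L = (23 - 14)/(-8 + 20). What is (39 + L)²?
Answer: 25281/16 ≈ 1580.1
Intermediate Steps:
L = ¾ (L = 9/12 = 9*(1/12) = ¾ ≈ 0.75000)
(39 + L)² = (39 + ¾)² = (159/4)² = 25281/16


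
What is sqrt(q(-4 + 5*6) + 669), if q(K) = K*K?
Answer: sqrt(1345) ≈ 36.674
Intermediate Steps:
q(K) = K**2
sqrt(q(-4 + 5*6) + 669) = sqrt((-4 + 5*6)**2 + 669) = sqrt((-4 + 30)**2 + 669) = sqrt(26**2 + 669) = sqrt(676 + 669) = sqrt(1345)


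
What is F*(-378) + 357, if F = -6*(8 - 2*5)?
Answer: -4179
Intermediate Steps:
F = 12 (F = -6*(8 - 10) = -6*(-2) = 12)
F*(-378) + 357 = 12*(-378) + 357 = -4536 + 357 = -4179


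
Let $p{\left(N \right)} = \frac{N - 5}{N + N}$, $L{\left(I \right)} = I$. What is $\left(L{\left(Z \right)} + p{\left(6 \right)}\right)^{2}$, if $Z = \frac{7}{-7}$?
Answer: $\frac{121}{144} \approx 0.84028$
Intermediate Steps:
$Z = -1$ ($Z = 7 \left(- \frac{1}{7}\right) = -1$)
$p{\left(N \right)} = \frac{-5 + N}{2 N}$
$\left(L{\left(Z \right)} + p{\left(6 \right)}\right)^{2} = \left(-1 + \frac{-5 + 6}{2 \cdot 6}\right)^{2} = \left(-1 + \frac{1}{2} \cdot \frac{1}{6} \cdot 1\right)^{2} = \left(-1 + \frac{1}{12}\right)^{2} = \left(- \frac{11}{12}\right)^{2} = \frac{121}{144}$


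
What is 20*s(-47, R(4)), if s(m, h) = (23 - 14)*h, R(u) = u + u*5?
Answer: 4320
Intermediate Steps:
R(u) = 6*u (R(u) = u + 5*u = 6*u)
s(m, h) = 9*h
20*s(-47, R(4)) = 20*(9*(6*4)) = 20*(9*24) = 20*216 = 4320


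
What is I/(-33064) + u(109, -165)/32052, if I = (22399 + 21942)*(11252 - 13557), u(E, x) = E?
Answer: 818977619059/264941832 ≈ 3091.2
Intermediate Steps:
I = -102206005 (I = 44341*(-2305) = -102206005)
I/(-33064) + u(109, -165)/32052 = -102206005/(-33064) + 109/32052 = -102206005*(-1/33064) + 109*(1/32052) = 102206005/33064 + 109/32052 = 818977619059/264941832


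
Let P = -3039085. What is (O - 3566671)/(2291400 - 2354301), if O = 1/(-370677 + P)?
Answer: 12161499242303/214477439562 ≈ 56.703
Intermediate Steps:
O = -1/3409762 (O = 1/(-370677 - 3039085) = 1/(-3409762) = -1/3409762 ≈ -2.9328e-7)
(O - 3566671)/(2291400 - 2354301) = (-1/3409762 - 3566671)/(2291400 - 2354301) = -12161499242303/3409762/(-62901) = -12161499242303/3409762*(-1/62901) = 12161499242303/214477439562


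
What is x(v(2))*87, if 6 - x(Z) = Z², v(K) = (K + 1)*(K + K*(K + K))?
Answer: -77778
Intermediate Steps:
v(K) = (1 + K)*(K + 2*K²) (v(K) = (1 + K)*(K + K*(2*K)) = (1 + K)*(K + 2*K²))
x(Z) = 6 - Z²
x(v(2))*87 = (6 - (2*(1 + 2*2² + 3*2))²)*87 = (6 - (2*(1 + 2*4 + 6))²)*87 = (6 - (2*(1 + 8 + 6))²)*87 = (6 - (2*15)²)*87 = (6 - 1*30²)*87 = (6 - 1*900)*87 = (6 - 900)*87 = -894*87 = -77778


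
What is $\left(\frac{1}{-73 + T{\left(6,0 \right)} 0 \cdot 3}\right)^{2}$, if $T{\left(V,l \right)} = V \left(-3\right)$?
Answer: $\frac{1}{5329} \approx 0.00018765$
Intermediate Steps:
$T{\left(V,l \right)} = - 3 V$
$\left(\frac{1}{-73 + T{\left(6,0 \right)} 0 \cdot 3}\right)^{2} = \left(\frac{1}{-73 + \left(-3\right) 6 \cdot 0 \cdot 3}\right)^{2} = \left(\frac{1}{-73 + \left(-18\right) 0 \cdot 3}\right)^{2} = \left(\frac{1}{-73 + 0 \cdot 3}\right)^{2} = \left(\frac{1}{-73 + 0}\right)^{2} = \left(\frac{1}{-73}\right)^{2} = \left(- \frac{1}{73}\right)^{2} = \frac{1}{5329}$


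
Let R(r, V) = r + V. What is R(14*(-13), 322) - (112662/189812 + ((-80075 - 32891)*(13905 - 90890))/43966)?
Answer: -4633629956547/23441782 ≈ -1.9767e+5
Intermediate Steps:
R(r, V) = V + r
R(14*(-13), 322) - (112662/189812 + ((-80075 - 32891)*(13905 - 90890))/43966) = (322 + 14*(-13)) - (112662/189812 + ((-80075 - 32891)*(13905 - 90890))/43966) = (322 - 182) - (112662*(1/189812) - 112966*(-76985)*(1/43966)) = 140 - (56331/94906 + 8696687510*(1/43966)) = 140 - (56331/94906 + 48857795/247) = 140 - 1*4636911806027/23441782 = 140 - 4636911806027/23441782 = -4633629956547/23441782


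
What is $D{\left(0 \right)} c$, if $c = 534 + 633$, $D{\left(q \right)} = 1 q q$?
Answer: $0$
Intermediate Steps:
$D{\left(q \right)} = q^{2}$ ($D{\left(q \right)} = q q = q^{2}$)
$c = 1167$
$D{\left(0 \right)} c = 0^{2} \cdot 1167 = 0 \cdot 1167 = 0$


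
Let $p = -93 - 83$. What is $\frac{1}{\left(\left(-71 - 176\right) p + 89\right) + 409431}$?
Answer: $\frac{1}{452992} \approx 2.2075 \cdot 10^{-6}$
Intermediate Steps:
$p = -176$ ($p = -93 - 83 = -176$)
$\frac{1}{\left(\left(-71 - 176\right) p + 89\right) + 409431} = \frac{1}{\left(\left(-71 - 176\right) \left(-176\right) + 89\right) + 409431} = \frac{1}{\left(\left(-247\right) \left(-176\right) + 89\right) + 409431} = \frac{1}{\left(43472 + 89\right) + 409431} = \frac{1}{43561 + 409431} = \frac{1}{452992}$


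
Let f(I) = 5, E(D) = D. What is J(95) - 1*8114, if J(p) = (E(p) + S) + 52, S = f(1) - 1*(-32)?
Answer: -7930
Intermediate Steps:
S = 37 (S = 5 - 1*(-32) = 5 + 32 = 37)
J(p) = 89 + p (J(p) = (p + 37) + 52 = (37 + p) + 52 = 89 + p)
J(95) - 1*8114 = (89 + 95) - 1*8114 = 184 - 8114 = -7930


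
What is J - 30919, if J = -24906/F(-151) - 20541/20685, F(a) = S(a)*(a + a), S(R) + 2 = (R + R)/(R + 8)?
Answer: -502796667227/16658320 ≈ -30183.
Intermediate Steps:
S(R) = -2 + 2*R/(8 + R) (S(R) = -2 + (R + R)/(R + 8) = -2 + (2*R)/(8 + R) = -2 + 2*R/(8 + R))
F(a) = -32*a/(8 + a) (F(a) = (-16/(8 + a))*(a + a) = (-16/(8 + a))*(2*a) = -32*a/(8 + a))
J = 12261928853/16658320 (J = -24906/((-32*(-151)/(8 - 151))) - 20541/20685 = -24906/((-32*(-151)/(-143))) - 20541*1/20685 = -24906/((-32*(-151)*(-1/143))) - 6847/6895 = -24906/(-4832/143) - 6847/6895 = -24906*(-143/4832) - 6847/6895 = 1780779/2416 - 6847/6895 = 12261928853/16658320 ≈ 736.08)
J - 30919 = 12261928853/16658320 - 30919 = -502796667227/16658320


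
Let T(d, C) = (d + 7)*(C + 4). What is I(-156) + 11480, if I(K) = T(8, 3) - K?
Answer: 11741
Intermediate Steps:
T(d, C) = (4 + C)*(7 + d) (T(d, C) = (7 + d)*(4 + C) = (4 + C)*(7 + d))
I(K) = 105 - K (I(K) = (28 + 4*8 + 7*3 + 3*8) - K = (28 + 32 + 21 + 24) - K = 105 - K)
I(-156) + 11480 = (105 - 1*(-156)) + 11480 = (105 + 156) + 11480 = 261 + 11480 = 11741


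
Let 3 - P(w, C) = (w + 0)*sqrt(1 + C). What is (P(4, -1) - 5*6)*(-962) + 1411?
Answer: 27385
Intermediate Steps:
P(w, C) = 3 - w*sqrt(1 + C) (P(w, C) = 3 - (w + 0)*sqrt(1 + C) = 3 - w*sqrt(1 + C))
(P(4, -1) - 5*6)*(-962) + 1411 = ((3 - 1*4*sqrt(1 - 1)) - 5*6)*(-962) + 1411 = ((3 - 1*4*sqrt(0)) - 30)*(-962) + 1411 = ((3 - 1*4*0) - 30)*(-962) + 1411 = ((3 + 0) - 30)*(-962) + 1411 = (3 - 30)*(-962) + 1411 = -27*(-962) + 1411 = 25974 + 1411 = 27385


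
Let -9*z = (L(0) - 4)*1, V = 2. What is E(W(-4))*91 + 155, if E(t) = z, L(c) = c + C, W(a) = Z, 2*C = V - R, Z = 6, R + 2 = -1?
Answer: 1021/6 ≈ 170.17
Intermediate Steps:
R = -3 (R = -2 - 1 = -3)
C = 5/2 (C = (2 - 1*(-3))/2 = (2 + 3)/2 = (½)*5 = 5/2 ≈ 2.5000)
W(a) = 6
L(c) = 5/2 + c (L(c) = c + 5/2 = 5/2 + c)
z = ⅙ (z = -((5/2 + 0) - 4)/9 = -(5/2 - 4)/9 = -(-1)/6 = -⅑*(-3/2) = ⅙ ≈ 0.16667)
E(t) = ⅙
E(W(-4))*91 + 155 = (⅙)*91 + 155 = 91/6 + 155 = 1021/6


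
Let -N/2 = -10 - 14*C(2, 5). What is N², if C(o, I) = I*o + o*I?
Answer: 336400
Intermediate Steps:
C(o, I) = 2*I*o (C(o, I) = I*o + I*o = 2*I*o)
N = 580 (N = -2*(-10 - 28*5*2) = -2*(-10 - 14*20) = -2*(-10 - 280) = -2*(-290) = 580)
N² = 580² = 336400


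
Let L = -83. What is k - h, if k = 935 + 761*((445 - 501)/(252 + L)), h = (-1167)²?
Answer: -230043842/169 ≈ -1.3612e+6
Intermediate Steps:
h = 1361889
k = 115399/169 (k = 935 + 761*((445 - 501)/(252 - 83)) = 935 + 761*(-56/169) = 935 - 42616/169 = 115399/169 ≈ 682.83)
k - h = 115399/169 - 1*1361889 = 115399/169 - 1361889 = -230043842/169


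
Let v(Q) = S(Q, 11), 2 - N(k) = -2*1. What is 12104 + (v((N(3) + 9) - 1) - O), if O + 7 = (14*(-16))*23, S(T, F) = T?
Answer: 17275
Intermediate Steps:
N(k) = 4 (N(k) = 2 - (-2) = 2 - 1*(-2) = 2 + 2 = 4)
O = -5159 (O = -7 + (14*(-16))*23 = -7 - 224*23 = -7 - 5152 = -5159)
v(Q) = Q
12104 + (v((N(3) + 9) - 1) - O) = 12104 + (((4 + 9) - 1) - 1*(-5159)) = 12104 + ((13 - 1) + 5159) = 12104 + (12 + 5159) = 12104 + 5171 = 17275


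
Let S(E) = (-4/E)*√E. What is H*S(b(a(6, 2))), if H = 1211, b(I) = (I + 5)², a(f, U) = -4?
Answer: -4844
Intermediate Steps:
b(I) = (5 + I)²
S(E) = -4/√E
H*S(b(a(6, 2))) = 1211*(-4/√((5 - 4)²)) = 1211*(-4/√(1²)) = 1211*(-4/√1) = 1211*(-4*1) = 1211*(-4) = -4844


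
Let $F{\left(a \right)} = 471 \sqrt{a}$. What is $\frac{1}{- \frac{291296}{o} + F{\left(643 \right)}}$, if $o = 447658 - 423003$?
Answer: $\frac{7181902880}{86708640283781459} + \frac{286306310775 \sqrt{643}}{86708640283781459} \approx 8.3811 \cdot 10^{-5}$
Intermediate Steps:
$o = 24655$
$\frac{1}{- \frac{291296}{o} + F{\left(643 \right)}} = \frac{1}{- \frac{291296}{24655} + 471 \sqrt{643}}$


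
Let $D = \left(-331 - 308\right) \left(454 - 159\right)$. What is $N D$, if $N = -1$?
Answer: $188505$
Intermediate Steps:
$D = -188505$ ($D = \left(-639\right) 295 = -188505$)
$N D = \left(-1\right) \left(-188505\right) = 188505$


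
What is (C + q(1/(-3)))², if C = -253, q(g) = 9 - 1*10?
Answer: 64516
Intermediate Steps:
q(g) = -1 (q(g) = 9 - 10 = -1)
(C + q(1/(-3)))² = (-253 - 1)² = (-254)² = 64516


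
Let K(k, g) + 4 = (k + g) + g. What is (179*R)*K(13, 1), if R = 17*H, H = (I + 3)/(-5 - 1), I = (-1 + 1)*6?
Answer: -33473/2 ≈ -16737.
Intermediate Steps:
I = 0 (I = 0*6 = 0)
K(k, g) = -4 + k + 2*g (K(k, g) = -4 + ((k + g) + g) = -4 + ((g + k) + g) = -4 + (k + 2*g) = -4 + k + 2*g)
H = -½ (H = (0 + 3)/(-5 - 1) = 3/(-6) = 3*(-⅙) = -½ ≈ -0.50000)
R = -17/2 (R = 17*(-½) = -17/2 ≈ -8.5000)
(179*R)*K(13, 1) = (179*(-17/2))*(-4 + 13 + 2*1) = -3043*(-4 + 13 + 2)/2 = -3043/2*11 = -33473/2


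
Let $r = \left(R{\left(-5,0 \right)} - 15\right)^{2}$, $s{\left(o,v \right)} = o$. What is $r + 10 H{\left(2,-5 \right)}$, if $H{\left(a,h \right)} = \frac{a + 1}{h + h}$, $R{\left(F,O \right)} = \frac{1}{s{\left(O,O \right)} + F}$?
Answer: $\frac{5701}{25} \approx 228.04$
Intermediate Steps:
$R{\left(F,O \right)} = \frac{1}{F + O}$ ($R{\left(F,O \right)} = \frac{1}{O + F} = \frac{1}{F + O}$)
$r = \frac{5776}{25}$ ($r = \left(\frac{1}{-5 + 0} - 15\right)^{2} = \left(\frac{1}{-5} - 15\right)^{2} = \left(- \frac{1}{5} - 15\right)^{2} = \left(- \frac{76}{5}\right)^{2} = \frac{5776}{25} \approx 231.04$)
$H{\left(a,h \right)} = \frac{1 + a}{2 h}$
$r + 10 H{\left(2,-5 \right)} = \frac{5776}{25} + 10 \frac{1 + 2}{2 \left(-5\right)} = \frac{5776}{25} + 10 \cdot \frac{1}{2} \left(- \frac{1}{5}\right) 3 = \frac{5776}{25} + 10 \left(- \frac{3}{10}\right) = \frac{5776}{25} - 3 = \frac{5701}{25}$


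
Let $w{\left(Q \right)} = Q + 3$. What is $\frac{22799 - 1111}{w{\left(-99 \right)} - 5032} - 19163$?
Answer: $- \frac{12286194}{641} \approx -19167.0$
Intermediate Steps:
$w{\left(Q \right)} = 3 + Q$
$\frac{22799 - 1111}{w{\left(-99 \right)} - 5032} - 19163 = \frac{22799 - 1111}{\left(3 - 99\right) - 5032} - 19163 = \frac{21688}{-96 - 5032} - 19163 = \frac{21688}{-5128} - 19163 = 21688 \left(- \frac{1}{5128}\right) - 19163 = - \frac{2711}{641} - 19163 = - \frac{12286194}{641}$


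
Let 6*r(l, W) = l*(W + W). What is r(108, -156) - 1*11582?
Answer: -17198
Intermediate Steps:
r(l, W) = W*l/3 (r(l, W) = (l*(W + W))/6 = (l*(2*W))/6 = (2*W*l)/6 = W*l/3)
r(108, -156) - 1*11582 = (1/3)*(-156)*108 - 1*11582 = -5616 - 11582 = -17198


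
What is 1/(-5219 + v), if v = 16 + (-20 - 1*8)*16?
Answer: -1/5651 ≈ -0.00017696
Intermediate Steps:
v = -432 (v = 16 + (-20 - 8)*16 = 16 - 28*16 = 16 - 448 = -432)
1/(-5219 + v) = 1/(-5219 - 432) = 1/(-5651) = -1/5651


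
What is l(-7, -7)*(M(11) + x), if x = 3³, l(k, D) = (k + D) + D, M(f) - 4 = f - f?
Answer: -651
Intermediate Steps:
M(f) = 4 (M(f) = 4 + (f - f) = 4 + 0 = 4)
l(k, D) = k + 2*D (l(k, D) = (D + k) + D = k + 2*D)
x = 27
l(-7, -7)*(M(11) + x) = (-7 + 2*(-7))*(4 + 27) = (-7 - 14)*31 = -21*31 = -651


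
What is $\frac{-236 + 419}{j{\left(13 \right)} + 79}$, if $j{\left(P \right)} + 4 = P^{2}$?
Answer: $\frac{3}{4} \approx 0.75$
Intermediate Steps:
$j{\left(P \right)} = -4 + P^{2}$
$\frac{-236 + 419}{j{\left(13 \right)} + 79} = \frac{-236 + 419}{\left(-4 + 13^{2}\right) + 79} = \frac{183}{\left(-4 + 169\right) + 79} = \frac{183}{165 + 79} = \frac{183}{244} = 183 \cdot \frac{1}{244} = \frac{3}{4}$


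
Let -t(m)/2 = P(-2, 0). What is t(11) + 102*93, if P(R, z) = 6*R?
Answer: 9510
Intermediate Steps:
t(m) = 24 (t(m) = -12*(-2) = -2*(-12) = 24)
t(11) + 102*93 = 24 + 102*93 = 24 + 9486 = 9510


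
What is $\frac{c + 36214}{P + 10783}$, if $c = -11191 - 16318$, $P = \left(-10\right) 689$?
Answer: $\frac{8705}{3893} \approx 2.2361$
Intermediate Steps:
$P = -6890$
$c = -27509$ ($c = -11191 - 16318 = -27509$)
$\frac{c + 36214}{P + 10783} = \frac{-27509 + 36214}{-6890 + 10783} = \frac{8705}{3893}$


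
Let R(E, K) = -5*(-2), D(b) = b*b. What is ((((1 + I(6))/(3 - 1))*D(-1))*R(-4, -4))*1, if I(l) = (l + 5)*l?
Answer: 335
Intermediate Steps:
I(l) = l*(5 + l) (I(l) = (5 + l)*l = l*(5 + l))
D(b) = b²
R(E, K) = 10
((((1 + I(6))/(3 - 1))*D(-1))*R(-4, -4))*1 = ((((1 + 6*(5 + 6))/(3 - 1))*(-1)²)*10)*1 = ((((1 + 6*11)/2)*1)*10)*1 = ((((1 + 66)*(½))*1)*10)*1 = (((67*(½))*1)*10)*1 = (((67/2)*1)*10)*1 = ((67/2)*10)*1 = 335*1 = 335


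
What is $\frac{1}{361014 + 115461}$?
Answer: $\frac{1}{476475} \approx 2.0987 \cdot 10^{-6}$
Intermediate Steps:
$\frac{1}{361014 + 115461} = \frac{1}{476475}$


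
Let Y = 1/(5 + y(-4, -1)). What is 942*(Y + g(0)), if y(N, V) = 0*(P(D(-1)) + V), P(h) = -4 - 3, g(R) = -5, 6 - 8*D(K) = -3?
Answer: -22608/5 ≈ -4521.6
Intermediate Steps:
D(K) = 9/8 (D(K) = ¾ - ⅛*(-3) = ¾ + 3/8 = 9/8)
P(h) = -7
y(N, V) = 0 (y(N, V) = 0*(-7 + V) = 0)
Y = ⅕ (Y = 1/(5 + 0) = 1/5 = ⅕ ≈ 0.20000)
942*(Y + g(0)) = 942*(⅕ - 5) = 942*(-24/5) = -22608/5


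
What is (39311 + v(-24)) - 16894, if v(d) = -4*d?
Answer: 22513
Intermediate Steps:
(39311 + v(-24)) - 16894 = (39311 - 4*(-24)) - 16894 = (39311 + 96) - 16894 = 39407 - 16894 = 22513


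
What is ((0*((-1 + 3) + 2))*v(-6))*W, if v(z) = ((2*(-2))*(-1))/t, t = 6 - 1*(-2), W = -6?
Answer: 0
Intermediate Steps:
t = 8 (t = 6 + 2 = 8)
v(z) = ½ (v(z) = ((2*(-2))*(-1))/8 = -4*(-1)*(⅛) = 4*(⅛) = ½)
((0*((-1 + 3) + 2))*v(-6))*W = ((0*((-1 + 3) + 2))*(½))*(-6) = ((0*(2 + 2))*(½))*(-6) = ((0*4)*(½))*(-6) = (0*(½))*(-6) = 0*(-6) = 0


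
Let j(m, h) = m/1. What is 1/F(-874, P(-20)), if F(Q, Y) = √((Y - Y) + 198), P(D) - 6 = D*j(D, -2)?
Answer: √22/66 ≈ 0.071067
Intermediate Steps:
j(m, h) = m (j(m, h) = m*1 = m)
P(D) = 6 + D² (P(D) = 6 + D*D = 6 + D²)
F(Q, Y) = 3*√22 (F(Q, Y) = √(0 + 198) = √198 = 3*√22)
1/F(-874, P(-20)) = 1/(3*√22) = √22/66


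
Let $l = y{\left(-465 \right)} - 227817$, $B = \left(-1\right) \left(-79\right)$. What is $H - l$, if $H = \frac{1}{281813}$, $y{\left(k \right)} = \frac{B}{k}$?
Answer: $\frac{29853855646457}{131043045} \approx 2.2782 \cdot 10^{5}$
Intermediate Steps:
$B = 79$
$y{\left(k \right)} = \frac{79}{k}$
$H = \frac{1}{281813} \approx 3.5485 \cdot 10^{-6}$
$l = - \frac{105934984}{465}$ ($l = \frac{79}{-465} - 227817 = 79 \left(- \frac{1}{465}\right) - 227817 = - \frac{79}{465} - 227817 = - \frac{105934984}{465} \approx -2.2782 \cdot 10^{5}$)
$H - l = \frac{1}{281813} - - \frac{105934984}{465} = \frac{1}{281813} + \frac{105934984}{465} = \frac{29853855646457}{131043045}$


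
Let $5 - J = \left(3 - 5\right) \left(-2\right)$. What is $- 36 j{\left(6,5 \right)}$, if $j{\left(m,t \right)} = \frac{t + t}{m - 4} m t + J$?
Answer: $-5436$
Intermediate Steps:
$J = 1$ ($J = 5 - \left(3 - 5\right) \left(-2\right) = 5 - \left(-2\right) \left(-2\right) = 5 - 4 = 1$)
$j{\left(m,t \right)} = 1 + \frac{2 m t^{2}}{-4 + m}$ ($j{\left(m,t \right)} = \frac{t + t}{m - 4} m t + 1 = \frac{2 t}{-4 + m} m t + 1 = \frac{2 m t}{-4 + m} t + 1 = \frac{2 m t^{2}}{-4 + m} + 1 = 1 + \frac{2 m t^{2}}{-4 + m}$)
$- 36 j{\left(6,5 \right)} = - 36 \frac{-4 + 6 + 2 \cdot 6 \cdot 5^{2}}{-4 + 6} = - 36 \frac{-4 + 6 + 2 \cdot 6 \cdot 25}{2} = - 36 \frac{-4 + 6 + 300}{2} = - 36 \cdot \frac{1}{2} \cdot 302 = \left(-36\right) 151 = -5436$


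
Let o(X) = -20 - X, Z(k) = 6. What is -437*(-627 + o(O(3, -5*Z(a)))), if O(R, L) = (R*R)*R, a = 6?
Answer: 294538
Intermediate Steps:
O(R, L) = R³ (O(R, L) = R²*R = R³)
-437*(-627 + o(O(3, -5*Z(a)))) = -437*(-627 + (-20 - 1*3³)) = -437*(-627 + (-20 - 1*27)) = -437*(-627 + (-20 - 27)) = -437*(-627 - 47) = -437*(-674) = 294538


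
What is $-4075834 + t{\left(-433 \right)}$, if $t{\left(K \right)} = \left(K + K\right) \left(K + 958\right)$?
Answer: $-4530484$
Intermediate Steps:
$t{\left(K \right)} = 2 K \left(958 + K\right)$
$-4075834 + t{\left(-433 \right)} = -4075834 + 2 \left(-433\right) \left(958 - 433\right) = -4075834 + 2 \left(-433\right) 525 = -4075834 - 454650 = -4530484$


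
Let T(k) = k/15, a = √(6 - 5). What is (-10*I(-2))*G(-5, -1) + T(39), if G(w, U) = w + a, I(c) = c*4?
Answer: -1587/5 ≈ -317.40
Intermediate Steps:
I(c) = 4*c
a = 1 (a = √1 = 1)
T(k) = k/15 (T(k) = k*(1/15) = k/15)
G(w, U) = 1 + w (G(w, U) = w + 1 = 1 + w)
(-10*I(-2))*G(-5, -1) + T(39) = (-40*(-2))*(1 - 5) + (1/15)*39 = -10*(-8)*(-4) + 13/5 = 80*(-4) + 13/5 = -320 + 13/5 = -1587/5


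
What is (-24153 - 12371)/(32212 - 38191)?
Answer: 36524/5979 ≈ 6.1087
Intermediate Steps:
(-24153 - 12371)/(32212 - 38191) = -36524/(-5979) = -36524*(-1/5979) = 36524/5979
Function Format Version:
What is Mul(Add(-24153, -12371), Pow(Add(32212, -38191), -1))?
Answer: Rational(36524, 5979) ≈ 6.1087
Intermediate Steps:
Mul(Add(-24153, -12371), Pow(Add(32212, -38191), -1)) = Mul(-36524, Pow(-5979, -1)) = Mul(-36524, Rational(-1, 5979)) = Rational(36524, 5979)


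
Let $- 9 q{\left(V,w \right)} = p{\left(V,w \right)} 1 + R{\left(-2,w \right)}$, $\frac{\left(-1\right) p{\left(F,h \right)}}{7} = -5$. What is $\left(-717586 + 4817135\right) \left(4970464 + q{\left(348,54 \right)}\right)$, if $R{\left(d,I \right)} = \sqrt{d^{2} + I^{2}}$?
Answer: $\frac{183389803002409}{9} - \frac{8199098 \sqrt{730}}{9} \approx 2.0377 \cdot 10^{13}$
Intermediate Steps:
$p{\left(F,h \right)} = 35$ ($p{\left(F,h \right)} = \left(-7\right) \left(-5\right) = 35$)
$R{\left(d,I \right)} = \sqrt{I^{2} + d^{2}}$
$q{\left(V,w \right)} = - \frac{35}{9} - \frac{\sqrt{4 + w^{2}}}{9}$ ($q{\left(V,w \right)} = - \frac{35 \cdot 1 + \sqrt{w^{2} + \left(-2\right)^{2}}}{9} = - \frac{35 + \sqrt{w^{2} + 4}}{9} = - \frac{35 + \sqrt{4 + w^{2}}}{9} = - \frac{35}{9} - \frac{\sqrt{4 + w^{2}}}{9}$)
$\left(-717586 + 4817135\right) \left(4970464 + q{\left(348,54 \right)}\right) = \left(-717586 + 4817135\right) \left(4970464 - \left(\frac{35}{9} + \frac{\sqrt{4 + 54^{2}}}{9}\right)\right) = 4099549 \left(4970464 - \left(\frac{35}{9} + \frac{\sqrt{4 + 2916}}{9}\right)\right) = 4099549 \left(4970464 - \left(\frac{35}{9} + \frac{\sqrt{2920}}{9}\right)\right) = 4099549 \left(4970464 - \left(\frac{35}{9} + \frac{2 \sqrt{730}}{9}\right)\right) = 4099549 \left(\frac{44734141}{9} - \frac{2 \sqrt{730}}{9}\right) = \frac{183389803002409}{9} - \frac{8199098 \sqrt{730}}{9}$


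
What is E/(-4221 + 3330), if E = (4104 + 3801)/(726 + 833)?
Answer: -2635/463023 ≈ -0.0056909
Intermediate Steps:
E = 7905/1559 ≈ 5.0706
E/(-4221 + 3330) = 7905/(1559*(-4221 + 3330)) = (7905/1559)/(-891) = (7905/1559)*(-1/891) = -2635/463023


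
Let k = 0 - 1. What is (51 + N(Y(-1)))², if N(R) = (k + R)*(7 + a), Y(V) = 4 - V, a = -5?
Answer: 3481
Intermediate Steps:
k = -1
N(R) = -2 + 2*R (N(R) = (-1 + R)*(7 - 5) = (-1 + R)*2 = -2 + 2*R)
(51 + N(Y(-1)))² = (51 + (-2 + 2*(4 - 1*(-1))))² = (51 + (-2 + 2*(4 + 1)))² = (51 + (-2 + 2*5))² = (51 + (-2 + 10))² = (51 + 8)² = 59² = 3481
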